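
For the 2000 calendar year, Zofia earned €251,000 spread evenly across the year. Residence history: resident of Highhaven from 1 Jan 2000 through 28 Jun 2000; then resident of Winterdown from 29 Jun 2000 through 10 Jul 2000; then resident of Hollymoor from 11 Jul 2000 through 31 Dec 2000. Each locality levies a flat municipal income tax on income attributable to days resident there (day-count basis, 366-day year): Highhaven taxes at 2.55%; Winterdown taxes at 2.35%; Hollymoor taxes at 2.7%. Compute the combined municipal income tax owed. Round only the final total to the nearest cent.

Highhaven, 1 Jan – 28 Jun 2000: 180 days → €251,000 × 2.55% × 180/366 = €3,147.7869
Winterdown, 29 Jun – 10 Jul 2000: 12 days → €251,000 × 2.35% × 12/366 = €193.3934
Hollymoor, 11 Jul – 31 Dec 2000: 174 days → €251,000 × 2.7% × 174/366 = €3,221.8525
Total = €6,563.0328

€6,563.03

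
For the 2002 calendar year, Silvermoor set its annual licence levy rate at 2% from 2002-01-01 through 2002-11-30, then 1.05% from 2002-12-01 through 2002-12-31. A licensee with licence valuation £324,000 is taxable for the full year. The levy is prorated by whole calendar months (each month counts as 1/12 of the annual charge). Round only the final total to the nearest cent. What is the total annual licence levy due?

2002-01-01 to 2002-11-30: 11 months at 2% → £324,000 × 2% × 11/12 = £5,940.0000
2002-12-01 to 2002-12-31: 1 month at 1.05% → £324,000 × 1.05% × 1/12 = £283.5000
Total = £6,223.5000

£6,223.50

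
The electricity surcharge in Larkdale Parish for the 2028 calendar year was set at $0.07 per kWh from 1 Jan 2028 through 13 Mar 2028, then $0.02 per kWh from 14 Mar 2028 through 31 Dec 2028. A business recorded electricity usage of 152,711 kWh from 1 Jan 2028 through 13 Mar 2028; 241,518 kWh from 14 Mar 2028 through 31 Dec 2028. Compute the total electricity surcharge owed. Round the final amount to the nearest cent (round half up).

1 Jan – 13 Mar 2028: 152,711 kWh at $0.07/kWh → $10,689.77
14 Mar – 31 Dec 2028: 241,518 kWh at $0.02/kWh → $4,830.36

$15,520.13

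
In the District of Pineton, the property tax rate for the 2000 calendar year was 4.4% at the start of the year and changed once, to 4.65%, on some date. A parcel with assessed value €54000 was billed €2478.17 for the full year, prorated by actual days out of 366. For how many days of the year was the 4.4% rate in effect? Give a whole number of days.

89 days

Let d = days at the first rate; then 366 − d days at the second rate.
€54000 × [4.4%·d + 4.65%·(366−d)] / 366 = €2478.17
Solving gives d = 89, so the new rate took effect on 30 March 2000.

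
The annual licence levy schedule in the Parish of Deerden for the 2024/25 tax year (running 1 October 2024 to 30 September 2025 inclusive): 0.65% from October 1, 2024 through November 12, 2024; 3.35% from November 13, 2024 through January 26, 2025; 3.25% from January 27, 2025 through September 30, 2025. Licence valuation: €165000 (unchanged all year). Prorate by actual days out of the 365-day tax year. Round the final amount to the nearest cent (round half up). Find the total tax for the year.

October 1 – November 12, 2024: 43 days at 0.65% → €165000 × 0.65% × 43/365 = €126.3493
November 13, 2024 – January 26, 2025: 75 days at 3.35% → €165000 × 3.35% × 75/365 = €1135.7877
January 27 – September 30, 2025: 247 days at 3.25% → €165000 × 3.25% × 247/365 = €3628.8699
Total = €4891.0068

€4891.01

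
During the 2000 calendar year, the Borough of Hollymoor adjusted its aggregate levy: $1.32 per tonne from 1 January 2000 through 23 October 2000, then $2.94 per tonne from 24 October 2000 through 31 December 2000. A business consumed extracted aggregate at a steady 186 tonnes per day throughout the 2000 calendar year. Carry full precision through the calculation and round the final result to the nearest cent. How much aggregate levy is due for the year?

$110,651.40

1 January – 23 October 2000: 297 days × 186 tonnes/day = 55,242 tonnes at $1.32/tonne → $72,919.44
24 October – 31 December 2000: 69 days × 186 tonnes/day = 12,834 tonnes at $2.94/tonne → $37,731.96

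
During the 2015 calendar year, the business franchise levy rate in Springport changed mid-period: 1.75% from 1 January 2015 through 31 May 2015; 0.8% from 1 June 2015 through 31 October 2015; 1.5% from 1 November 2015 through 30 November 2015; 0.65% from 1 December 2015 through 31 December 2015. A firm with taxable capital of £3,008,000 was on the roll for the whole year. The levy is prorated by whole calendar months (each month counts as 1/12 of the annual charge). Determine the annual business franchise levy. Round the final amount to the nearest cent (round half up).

£37,349.33

1 January – 31 May 2015: 5 months at 1.75% → £3,008,000 × 1.75% × 5/12 = £21,933.3333
1 June – 31 October 2015: 5 months at 0.8% → £3,008,000 × 0.8% × 5/12 = £10,026.6667
1 November – 30 November 2015: 1 month at 1.5% → £3,008,000 × 1.5% × 1/12 = £3,760.0000
1 December – 31 December 2015: 1 month at 0.65% → £3,008,000 × 0.65% × 1/12 = £1,629.3333
Total = £37,349.3333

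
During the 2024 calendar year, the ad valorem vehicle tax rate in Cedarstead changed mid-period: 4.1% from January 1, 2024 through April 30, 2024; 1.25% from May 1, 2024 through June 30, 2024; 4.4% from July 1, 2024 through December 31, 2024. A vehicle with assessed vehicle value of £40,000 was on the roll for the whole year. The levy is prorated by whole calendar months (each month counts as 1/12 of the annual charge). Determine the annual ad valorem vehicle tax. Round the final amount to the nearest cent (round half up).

January 1 – April 30, 2024: 4 months at 4.1% → £40,000 × 4.1% × 4/12 = £546.6667
May 1 – June 30, 2024: 2 months at 1.25% → £40,000 × 1.25% × 2/12 = £83.3333
July 1 – December 31, 2024: 6 months at 4.4% → £40,000 × 4.4% × 6/12 = £880.0000
Total = £1,510.0000

£1,510.00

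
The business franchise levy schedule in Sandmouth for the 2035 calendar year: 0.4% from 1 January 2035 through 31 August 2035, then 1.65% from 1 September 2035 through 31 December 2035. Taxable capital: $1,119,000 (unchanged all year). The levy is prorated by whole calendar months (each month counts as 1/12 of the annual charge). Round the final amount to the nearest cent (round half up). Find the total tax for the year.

1 January – 31 August 2035: 8 months at 0.4% → $1,119,000 × 0.4% × 8/12 = $2,984.0000
1 September – 31 December 2035: 4 months at 1.65% → $1,119,000 × 1.65% × 4/12 = $6,154.5000
Total = $9,138.5000

$9,138.50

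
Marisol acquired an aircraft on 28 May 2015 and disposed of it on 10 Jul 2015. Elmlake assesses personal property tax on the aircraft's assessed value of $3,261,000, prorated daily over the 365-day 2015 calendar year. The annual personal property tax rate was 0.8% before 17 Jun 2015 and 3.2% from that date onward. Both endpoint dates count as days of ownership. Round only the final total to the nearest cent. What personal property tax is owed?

28 May – 16 Jun 2015: 20 days at 0.8% → $3,261,000 × 0.8% × 20/365 = $1,429.4795
17 Jun – 10 Jul 2015: 24 days at 3.2% → $3,261,000 × 3.2% × 24/365 = $6,861.5014
Total = $8,290.9808

$8,290.98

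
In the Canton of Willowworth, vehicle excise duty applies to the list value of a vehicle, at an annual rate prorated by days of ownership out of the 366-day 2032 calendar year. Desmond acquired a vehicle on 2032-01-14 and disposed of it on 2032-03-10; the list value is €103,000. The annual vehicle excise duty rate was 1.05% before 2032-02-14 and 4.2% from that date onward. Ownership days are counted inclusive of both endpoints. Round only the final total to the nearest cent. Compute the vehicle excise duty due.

2032-01-14 to 2032-02-13: 31 days at 1.05% → €103,000 × 1.05% × 31/366 = €91.6025
2032-02-14 to 2032-03-10: 26 days at 4.2% → €103,000 × 4.2% × 26/366 = €307.3115
Total = €398.9139

€398.91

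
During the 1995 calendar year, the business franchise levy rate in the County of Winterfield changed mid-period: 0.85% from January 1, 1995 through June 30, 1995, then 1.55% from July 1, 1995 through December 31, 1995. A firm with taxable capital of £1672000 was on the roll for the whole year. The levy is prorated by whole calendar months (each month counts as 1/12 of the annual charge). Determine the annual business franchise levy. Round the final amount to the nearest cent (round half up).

£20064.00

January 1 – June 30, 1995: 6 months at 0.85% → £1672000 × 0.85% × 6/12 = £7106.0000
July 1 – December 31, 1995: 6 months at 1.55% → £1672000 × 1.55% × 6/12 = £12958.0000
Total = £20064.0000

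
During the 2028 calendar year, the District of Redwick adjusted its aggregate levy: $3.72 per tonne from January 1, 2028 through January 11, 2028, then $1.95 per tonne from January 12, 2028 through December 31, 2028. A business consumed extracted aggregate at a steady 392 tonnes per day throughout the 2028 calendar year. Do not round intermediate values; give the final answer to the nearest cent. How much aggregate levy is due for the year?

January 1 – January 11, 2028: 11 days × 392 tonnes/day = 4,312 tonnes at $3.72/tonne → $16,040.64
January 12 – December 31, 2028: 355 days × 392 tonnes/day = 139,160 tonnes at $1.95/tonne → $271,362.00

$287,402.64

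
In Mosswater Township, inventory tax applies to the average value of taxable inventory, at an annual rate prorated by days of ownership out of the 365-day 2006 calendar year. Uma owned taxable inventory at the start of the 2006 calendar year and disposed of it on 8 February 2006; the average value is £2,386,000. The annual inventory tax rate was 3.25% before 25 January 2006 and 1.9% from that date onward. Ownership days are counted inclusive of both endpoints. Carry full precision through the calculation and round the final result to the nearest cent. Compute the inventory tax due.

1 January – 24 January 2006: 24 days at 3.25% → £2,386,000 × 3.25% × 24/365 = £5,098.8493
25 January – 8 February 2006: 15 days at 1.9% → £2,386,000 × 1.9% × 15/365 = £1,863.0411
Total = £6,961.8904

£6,961.89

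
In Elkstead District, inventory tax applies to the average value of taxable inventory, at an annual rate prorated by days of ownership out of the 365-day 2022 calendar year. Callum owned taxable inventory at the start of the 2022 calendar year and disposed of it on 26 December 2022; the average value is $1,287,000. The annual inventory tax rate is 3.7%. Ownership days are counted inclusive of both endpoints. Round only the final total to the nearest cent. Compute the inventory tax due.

Days held (1 January – 26 December 2022): 360 out of 365
Tax = $1,287,000 × 3.7% × 360/365 = $46,966.6849

$46,966.68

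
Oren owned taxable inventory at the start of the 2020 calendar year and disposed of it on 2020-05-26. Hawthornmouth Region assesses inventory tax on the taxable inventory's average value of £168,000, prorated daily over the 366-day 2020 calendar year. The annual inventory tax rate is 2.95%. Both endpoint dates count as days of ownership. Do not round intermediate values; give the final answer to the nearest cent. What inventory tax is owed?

Days held (2020-01-01 to 2020-05-26): 147 out of 366
Tax = £168,000 × 2.95% × 147/366 = £1,990.5246

£1,990.52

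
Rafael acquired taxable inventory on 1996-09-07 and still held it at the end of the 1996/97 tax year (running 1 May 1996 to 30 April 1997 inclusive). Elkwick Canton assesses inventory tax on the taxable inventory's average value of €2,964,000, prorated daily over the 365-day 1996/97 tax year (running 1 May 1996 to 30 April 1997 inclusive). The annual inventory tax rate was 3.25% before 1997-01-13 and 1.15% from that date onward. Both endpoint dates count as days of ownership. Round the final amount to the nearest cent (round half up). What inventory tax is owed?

€43,867.20

1996-09-07 to 1997-01-12: 128 days at 3.25% → €2,964,000 × 3.25% × 128/365 = €33,781.4795
1997-01-13 to 1997-04-30: 108 days at 1.15% → €2,964,000 × 1.15% × 108/365 = €10,085.7205
Total = €43,867.2000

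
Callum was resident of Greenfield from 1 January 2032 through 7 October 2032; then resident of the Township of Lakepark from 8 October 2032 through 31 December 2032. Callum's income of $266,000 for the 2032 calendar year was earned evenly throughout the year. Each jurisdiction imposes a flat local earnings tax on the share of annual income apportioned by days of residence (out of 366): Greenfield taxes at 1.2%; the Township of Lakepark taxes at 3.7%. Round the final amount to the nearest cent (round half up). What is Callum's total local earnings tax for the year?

Greenfield, 1 January – 7 October 2032: 281 days → $266,000 × 1.2% × 281/366 = $2,450.6885
The Township of Lakepark, 8 October – 31 December 2032: 85 days → $266,000 × 3.7% × 85/366 = $2,285.7104
Total = $4,736.3989

$4,736.40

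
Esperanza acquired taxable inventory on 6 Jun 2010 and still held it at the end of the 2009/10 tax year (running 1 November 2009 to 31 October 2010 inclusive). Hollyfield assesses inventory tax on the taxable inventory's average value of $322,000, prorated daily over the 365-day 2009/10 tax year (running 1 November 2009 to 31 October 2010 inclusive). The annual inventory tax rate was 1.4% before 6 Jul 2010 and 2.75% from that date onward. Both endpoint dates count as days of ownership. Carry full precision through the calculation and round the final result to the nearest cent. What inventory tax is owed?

$3,233.23

6 Jun – 5 Jul 2010: 30 days at 1.4% → $322,000 × 1.4% × 30/365 = $370.5205
6 Jul – 31 Oct 2010: 118 days at 2.75% → $322,000 × 2.75% × 118/365 = $2,862.7123
Total = $3,233.2329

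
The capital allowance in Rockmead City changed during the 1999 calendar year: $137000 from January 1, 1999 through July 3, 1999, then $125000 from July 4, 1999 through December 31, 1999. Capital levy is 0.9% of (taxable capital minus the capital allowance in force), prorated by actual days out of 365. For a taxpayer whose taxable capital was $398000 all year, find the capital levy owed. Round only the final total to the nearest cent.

January 1 – July 3, 1999: 184 days, exemption $137000 → ($398000 − $137000) × 0.9% × 184/365 = $1184.1534
July 4 – December 31, 1999: 181 days, exemption $125000 → ($398000 − $125000) × 0.9% × 181/365 = $1218.4027
Total = $2402.5562

$2402.56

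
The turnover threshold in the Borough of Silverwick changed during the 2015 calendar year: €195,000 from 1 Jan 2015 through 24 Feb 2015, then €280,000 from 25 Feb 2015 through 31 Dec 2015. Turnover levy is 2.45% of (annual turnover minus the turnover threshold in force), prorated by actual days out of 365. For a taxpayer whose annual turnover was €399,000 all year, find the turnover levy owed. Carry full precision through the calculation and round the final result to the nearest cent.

1 Jan – 24 Feb 2015: 55 days, exemption €195,000 → (€399,000 − €195,000) × 2.45% × 55/365 = €753.1233
25 Feb – 31 Dec 2015: 310 days, exemption €280,000 → (€399,000 − €280,000) × 2.45% × 310/365 = €2,476.1781
Total = €3,229.3014

€3,229.30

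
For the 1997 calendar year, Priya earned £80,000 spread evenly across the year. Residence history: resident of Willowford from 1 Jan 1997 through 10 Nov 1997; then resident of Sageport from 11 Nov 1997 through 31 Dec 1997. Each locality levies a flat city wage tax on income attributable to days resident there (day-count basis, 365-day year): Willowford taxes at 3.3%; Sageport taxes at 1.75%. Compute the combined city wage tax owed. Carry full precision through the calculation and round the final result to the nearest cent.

Willowford, 1 Jan – 10 Nov 1997: 314 days → £80,000 × 3.3% × 314/365 = £2,271.1233
Sageport, 11 Nov – 31 Dec 1997: 51 days → £80,000 × 1.75% × 51/365 = £195.6164
Total = £2,466.7397

£2,466.74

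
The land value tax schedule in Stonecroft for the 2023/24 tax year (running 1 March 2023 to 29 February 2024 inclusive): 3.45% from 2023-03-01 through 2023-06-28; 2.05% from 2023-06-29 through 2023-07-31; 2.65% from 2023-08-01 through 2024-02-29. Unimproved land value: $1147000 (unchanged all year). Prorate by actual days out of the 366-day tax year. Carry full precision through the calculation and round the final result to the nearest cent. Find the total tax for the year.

2023-03-01 to 2023-06-28: 120 days at 3.45% → $1147000 × 3.45% × 120/366 = $12974.2623
2023-06-29 to 2023-07-31: 33 days at 2.05% → $1147000 × 2.05% × 33/366 = $2120.0697
2023-08-01 to 2024-02-29: 213 days at 2.65% → $1147000 × 2.65% × 213/366 = $17689.1844
Total = $32783.5164

$32783.52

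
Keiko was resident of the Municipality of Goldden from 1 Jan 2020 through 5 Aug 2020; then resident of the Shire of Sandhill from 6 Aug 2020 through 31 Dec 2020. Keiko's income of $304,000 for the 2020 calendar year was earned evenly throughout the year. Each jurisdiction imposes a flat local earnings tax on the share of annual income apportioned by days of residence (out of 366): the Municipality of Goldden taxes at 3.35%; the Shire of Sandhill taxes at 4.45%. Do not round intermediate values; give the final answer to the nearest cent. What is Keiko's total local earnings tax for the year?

The Municipality of Goldden, 1 Jan – 5 Aug 2020: 218 days → $304,000 × 3.35% × 218/366 = $6,065.8798
The Shire of Sandhill, 6 Aug – 31 Dec 2020: 148 days → $304,000 × 4.45% × 148/366 = $5,470.3388
Total = $11,536.2186

$11,536.22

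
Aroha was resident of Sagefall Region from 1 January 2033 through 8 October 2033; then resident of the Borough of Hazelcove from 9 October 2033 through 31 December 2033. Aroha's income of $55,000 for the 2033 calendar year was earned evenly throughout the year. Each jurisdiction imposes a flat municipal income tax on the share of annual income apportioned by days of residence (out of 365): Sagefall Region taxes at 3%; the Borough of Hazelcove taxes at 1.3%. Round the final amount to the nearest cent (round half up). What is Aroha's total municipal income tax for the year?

$1,434.82

Sagefall Region, 1 January – 8 October 2033: 281 days → $55,000 × 3% × 281/365 = $1,270.2740
The Borough of Hazelcove, 9 October – 31 December 2033: 84 days → $55,000 × 1.3% × 84/365 = $164.5479
Total = $1,434.8219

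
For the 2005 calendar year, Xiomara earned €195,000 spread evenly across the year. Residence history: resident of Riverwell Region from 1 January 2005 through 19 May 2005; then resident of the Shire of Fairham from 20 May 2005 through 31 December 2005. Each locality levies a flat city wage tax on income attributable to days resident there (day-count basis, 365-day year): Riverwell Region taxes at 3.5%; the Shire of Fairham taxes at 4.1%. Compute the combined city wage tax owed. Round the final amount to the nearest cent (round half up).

Riverwell Region, 1 January – 19 May 2005: 139 days → €195,000 × 3.5% × 139/365 = €2,599.1096
The Shire of Fairham, 20 May – 31 December 2005: 226 days → €195,000 × 4.1% × 226/365 = €4,950.3288
Total = €7,549.4384

€7,549.44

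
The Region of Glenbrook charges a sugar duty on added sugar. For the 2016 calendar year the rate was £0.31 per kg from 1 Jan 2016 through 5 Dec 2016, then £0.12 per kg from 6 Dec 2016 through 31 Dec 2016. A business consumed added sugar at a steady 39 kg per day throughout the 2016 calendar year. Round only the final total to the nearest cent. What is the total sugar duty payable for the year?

£4,232.28

1 Jan – 5 Dec 2016: 340 days × 39 kg/day = 13,260 kg at £0.31/kg → £4,110.60
6 Dec – 31 Dec 2016: 26 days × 39 kg/day = 1,014 kg at £0.12/kg → £121.68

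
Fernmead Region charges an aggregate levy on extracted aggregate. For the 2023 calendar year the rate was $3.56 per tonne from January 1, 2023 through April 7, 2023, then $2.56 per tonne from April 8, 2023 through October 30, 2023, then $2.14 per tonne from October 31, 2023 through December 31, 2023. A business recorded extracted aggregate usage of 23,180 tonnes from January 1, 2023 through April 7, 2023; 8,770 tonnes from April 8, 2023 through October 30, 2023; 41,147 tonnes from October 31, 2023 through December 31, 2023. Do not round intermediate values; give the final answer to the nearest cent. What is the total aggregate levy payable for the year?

January 1 – April 7, 2023: 23,180 tonnes at $3.56/tonne → $82,520.80
April 8 – October 30, 2023: 8,770 tonnes at $2.56/tonne → $22,451.20
October 31 – December 31, 2023: 41,147 tonnes at $2.14/tonne → $88,054.58

$193,026.58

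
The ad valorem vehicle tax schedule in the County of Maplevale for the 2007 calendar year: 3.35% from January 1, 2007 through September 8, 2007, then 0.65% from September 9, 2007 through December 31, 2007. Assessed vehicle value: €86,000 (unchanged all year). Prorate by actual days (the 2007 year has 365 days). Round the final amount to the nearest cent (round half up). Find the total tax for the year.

€2,155.77

January 1 – September 8, 2007: 251 days at 3.35% → €86,000 × 3.35% × 251/365 = €1,981.1808
September 9 – December 31, 2007: 114 days at 0.65% → €86,000 × 0.65% × 114/365 = €174.5918
Total = €2,155.7726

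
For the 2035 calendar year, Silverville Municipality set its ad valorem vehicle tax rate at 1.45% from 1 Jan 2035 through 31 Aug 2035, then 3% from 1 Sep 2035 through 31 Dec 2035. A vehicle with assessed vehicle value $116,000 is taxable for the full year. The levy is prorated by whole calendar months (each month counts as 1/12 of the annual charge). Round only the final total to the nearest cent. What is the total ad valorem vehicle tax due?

1 Jan – 31 Aug 2035: 8 months at 1.45% → $116,000 × 1.45% × 8/12 = $1,121.3333
1 Sep – 31 Dec 2035: 4 months at 3% → $116,000 × 3% × 4/12 = $1,160.0000
Total = $2,281.3333

$2,281.33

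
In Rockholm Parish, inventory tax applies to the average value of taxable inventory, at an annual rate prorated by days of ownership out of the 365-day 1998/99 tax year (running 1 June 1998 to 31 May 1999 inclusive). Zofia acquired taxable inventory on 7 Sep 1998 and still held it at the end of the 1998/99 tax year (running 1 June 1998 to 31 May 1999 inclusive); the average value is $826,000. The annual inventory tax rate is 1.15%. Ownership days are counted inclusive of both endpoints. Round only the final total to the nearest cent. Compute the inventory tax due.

Days held (7 Sep 1998 – 31 May 1999): 267 out of 365
Tax = $826,000 × 1.15% × 267/365 = $6,948.5836

$6,948.58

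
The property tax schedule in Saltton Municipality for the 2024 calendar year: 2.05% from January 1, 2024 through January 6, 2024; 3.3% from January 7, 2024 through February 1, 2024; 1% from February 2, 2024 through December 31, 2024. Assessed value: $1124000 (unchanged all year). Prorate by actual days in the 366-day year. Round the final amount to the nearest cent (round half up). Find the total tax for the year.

January 1 – January 6, 2024: 6 days at 2.05% → $1124000 × 2.05% × 6/366 = $377.7377
January 7 – February 1, 2024: 26 days at 3.3% → $1124000 × 3.3% × 26/366 = $2634.9508
February 2 – December 31, 2024: 334 days at 1% → $1124000 × 1% × 334/366 = $10257.2678
Total = $13269.9563

$13269.96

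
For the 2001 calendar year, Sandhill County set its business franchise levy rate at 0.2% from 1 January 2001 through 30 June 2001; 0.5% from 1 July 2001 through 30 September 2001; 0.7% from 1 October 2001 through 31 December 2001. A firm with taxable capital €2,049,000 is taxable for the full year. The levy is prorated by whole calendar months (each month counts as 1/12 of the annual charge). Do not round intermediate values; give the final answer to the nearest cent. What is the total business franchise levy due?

€8,196.00

1 January – 30 June 2001: 6 months at 0.2% → €2,049,000 × 0.2% × 6/12 = €2,049.0000
1 July – 30 September 2001: 3 months at 0.5% → €2,049,000 × 0.5% × 3/12 = €2,561.2500
1 October – 31 December 2001: 3 months at 0.7% → €2,049,000 × 0.7% × 3/12 = €3,585.7500
Total = €8,196.0000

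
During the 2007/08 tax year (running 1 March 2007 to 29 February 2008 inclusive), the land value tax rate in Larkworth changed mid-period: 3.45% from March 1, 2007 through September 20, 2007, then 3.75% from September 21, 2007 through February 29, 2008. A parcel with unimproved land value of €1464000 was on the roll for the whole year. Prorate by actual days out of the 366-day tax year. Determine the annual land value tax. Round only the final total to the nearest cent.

€52452.00

March 1 – September 20, 2007: 204 days at 3.45% → €1464000 × 3.45% × 204/366 = €28152.0000
September 21, 2007 – February 29, 2008: 162 days at 3.75% → €1464000 × 3.75% × 162/366 = €24300.0000
Total = €52452.0000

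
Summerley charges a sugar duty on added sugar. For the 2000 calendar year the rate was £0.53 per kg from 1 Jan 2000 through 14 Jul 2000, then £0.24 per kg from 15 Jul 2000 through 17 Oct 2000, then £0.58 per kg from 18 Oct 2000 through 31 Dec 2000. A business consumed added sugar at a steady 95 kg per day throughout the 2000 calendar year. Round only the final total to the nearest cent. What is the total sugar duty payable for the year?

£16167.10

1 Jan – 14 Jul 2000: 196 days × 95 kg/day = 18,620 kg at £0.53/kg → £9868.60
15 Jul – 17 Oct 2000: 95 days × 95 kg/day = 9,025 kg at £0.24/kg → £2166.00
18 Oct – 31 Dec 2000: 75 days × 95 kg/day = 7,125 kg at £0.58/kg → £4132.50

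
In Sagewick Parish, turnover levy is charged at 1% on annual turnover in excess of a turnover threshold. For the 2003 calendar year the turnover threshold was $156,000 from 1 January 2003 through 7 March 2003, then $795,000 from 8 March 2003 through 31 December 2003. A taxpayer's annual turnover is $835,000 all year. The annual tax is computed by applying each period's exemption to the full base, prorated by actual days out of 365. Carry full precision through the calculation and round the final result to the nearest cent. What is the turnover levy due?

$1,555.45

1 January – 7 March 2003: 66 days, exemption $156,000 → ($835,000 − $156,000) × 1% × 66/365 = $1,227.7808
8 March – 31 December 2003: 299 days, exemption $795,000 → ($835,000 − $795,000) × 1% × 299/365 = $327.6712
Total = $1,555.4521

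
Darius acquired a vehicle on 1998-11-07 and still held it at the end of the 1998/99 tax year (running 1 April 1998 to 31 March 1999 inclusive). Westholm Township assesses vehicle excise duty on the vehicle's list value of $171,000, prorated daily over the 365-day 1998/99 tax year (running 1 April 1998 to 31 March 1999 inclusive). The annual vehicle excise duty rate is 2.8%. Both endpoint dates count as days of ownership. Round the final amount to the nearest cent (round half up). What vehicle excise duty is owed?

Days held (1998-11-07 to 1999-03-31): 145 out of 365
Tax = $171,000 × 2.8% × 145/365 = $1,902.0822

$1,902.08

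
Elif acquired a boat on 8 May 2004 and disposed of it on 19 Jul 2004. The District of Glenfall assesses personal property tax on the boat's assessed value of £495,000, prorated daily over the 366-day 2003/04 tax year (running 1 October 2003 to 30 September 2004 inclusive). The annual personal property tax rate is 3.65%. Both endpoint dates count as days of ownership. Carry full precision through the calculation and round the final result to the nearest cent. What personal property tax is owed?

£3,603.63

Days held (8 May – 19 Jul 2004): 73 out of 366
Tax = £495,000 × 3.65% × 73/366 = £3,603.6270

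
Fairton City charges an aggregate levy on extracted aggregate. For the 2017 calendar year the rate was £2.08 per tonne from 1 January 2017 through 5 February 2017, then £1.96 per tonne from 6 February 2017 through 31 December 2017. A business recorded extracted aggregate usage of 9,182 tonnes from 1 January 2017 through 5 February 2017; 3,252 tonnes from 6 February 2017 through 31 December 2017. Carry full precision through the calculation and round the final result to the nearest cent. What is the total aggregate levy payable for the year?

£25,472.48

1 January – 5 February 2017: 9,182 tonnes at £2.08/tonne → £19,098.56
6 February – 31 December 2017: 3,252 tonnes at £1.96/tonne → £6,373.92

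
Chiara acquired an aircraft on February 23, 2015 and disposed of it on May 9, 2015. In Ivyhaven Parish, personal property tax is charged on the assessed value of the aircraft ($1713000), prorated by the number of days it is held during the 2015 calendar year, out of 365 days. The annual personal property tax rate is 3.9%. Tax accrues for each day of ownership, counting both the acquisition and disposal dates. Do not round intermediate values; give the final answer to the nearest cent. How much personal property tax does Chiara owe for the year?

Days held (February 23 – May 9, 2015): 76 out of 365
Tax = $1713000 × 3.9% × 76/365 = $13910.4986

$13910.50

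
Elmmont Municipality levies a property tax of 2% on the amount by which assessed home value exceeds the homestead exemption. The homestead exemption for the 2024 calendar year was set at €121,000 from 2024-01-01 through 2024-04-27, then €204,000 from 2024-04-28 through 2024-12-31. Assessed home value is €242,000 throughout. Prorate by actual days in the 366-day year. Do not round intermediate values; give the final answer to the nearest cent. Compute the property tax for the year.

2024-01-01 to 2024-04-27: 118 days, exemption €121,000 → (€242,000 − €121,000) × 2% × 118/366 = €780.2186
2024-04-28 to 2024-12-31: 248 days, exemption €204,000 → (€242,000 − €204,000) × 2% × 248/366 = €514.9727
Total = €1,295.1913

€1,295.19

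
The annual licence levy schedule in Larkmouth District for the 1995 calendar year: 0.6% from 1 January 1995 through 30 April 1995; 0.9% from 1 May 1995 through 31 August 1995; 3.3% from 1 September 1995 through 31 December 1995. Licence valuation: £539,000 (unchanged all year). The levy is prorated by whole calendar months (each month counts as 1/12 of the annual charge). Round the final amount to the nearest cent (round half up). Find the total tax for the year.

1 January – 30 April 1995: 4 months at 0.6% → £539,000 × 0.6% × 4/12 = £1,078.0000
1 May – 31 August 1995: 4 months at 0.9% → £539,000 × 0.9% × 4/12 = £1,617.0000
1 September – 31 December 1995: 4 months at 3.3% → £539,000 × 3.3% × 4/12 = £5,929.0000
Total = £8,624.0000

£8,624.00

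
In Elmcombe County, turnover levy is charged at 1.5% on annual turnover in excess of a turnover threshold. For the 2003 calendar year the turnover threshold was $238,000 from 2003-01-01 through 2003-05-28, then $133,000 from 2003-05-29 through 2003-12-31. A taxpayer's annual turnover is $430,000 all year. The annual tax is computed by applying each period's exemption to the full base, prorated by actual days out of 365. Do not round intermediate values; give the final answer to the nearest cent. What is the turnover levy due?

$3,816.37

2003-01-01 to 2003-05-28: 148 days, exemption $238,000 → ($430,000 − $238,000) × 1.5% × 148/365 = $1,167.7808
2003-05-29 to 2003-12-31: 217 days, exemption $133,000 → ($430,000 − $133,000) × 1.5% × 217/365 = $2,648.5890
Total = $3,816.3699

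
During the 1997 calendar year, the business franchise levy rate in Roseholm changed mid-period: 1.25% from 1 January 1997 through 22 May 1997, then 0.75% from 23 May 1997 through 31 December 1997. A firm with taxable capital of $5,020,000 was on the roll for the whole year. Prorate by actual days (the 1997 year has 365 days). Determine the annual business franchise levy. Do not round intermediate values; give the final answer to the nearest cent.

1 January – 22 May 1997: 142 days at 1.25% → $5,020,000 × 1.25% × 142/365 = $24,412.3288
23 May – 31 December 1997: 223 days at 0.75% → $5,020,000 × 0.75% × 223/365 = $23,002.6027
Total = $47,414.9315

$47,414.93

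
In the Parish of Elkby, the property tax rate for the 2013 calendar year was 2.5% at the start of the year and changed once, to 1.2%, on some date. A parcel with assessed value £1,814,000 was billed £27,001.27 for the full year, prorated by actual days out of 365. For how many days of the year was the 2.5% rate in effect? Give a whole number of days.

81 days

Let d = days at the first rate; then 365 − d days at the second rate.
£1,814,000 × [2.5%·d + 1.2%·(365−d)] / 365 = £27,001.27
Solving gives d = 81, so the new rate took effect on 23 March 2013.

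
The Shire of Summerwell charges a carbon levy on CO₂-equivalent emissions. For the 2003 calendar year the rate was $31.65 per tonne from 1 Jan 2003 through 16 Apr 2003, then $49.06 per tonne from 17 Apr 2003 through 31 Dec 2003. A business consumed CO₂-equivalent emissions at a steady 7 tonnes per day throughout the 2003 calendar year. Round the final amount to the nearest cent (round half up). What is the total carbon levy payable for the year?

$112,430.08

1 Jan – 16 Apr 2003: 106 days × 7 tonnes/day = 742 tonnes at $31.65/tonne → $23,484.30
17 Apr – 31 Dec 2003: 259 days × 7 tonnes/day = 1,813 tonnes at $49.06/tonne → $88,945.78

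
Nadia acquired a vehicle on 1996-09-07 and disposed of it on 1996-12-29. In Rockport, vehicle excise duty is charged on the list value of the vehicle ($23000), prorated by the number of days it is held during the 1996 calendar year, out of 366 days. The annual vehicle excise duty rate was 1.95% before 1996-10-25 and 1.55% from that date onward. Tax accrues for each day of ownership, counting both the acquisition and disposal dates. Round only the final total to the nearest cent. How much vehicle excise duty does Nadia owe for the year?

$123.11

1996-09-07 to 1996-10-24: 48 days at 1.95% → $23000 × 1.95% × 48/366 = $58.8197
1996-10-25 to 1996-12-29: 66 days at 1.55% → $23000 × 1.55% × 66/366 = $64.2869
Total = $123.1066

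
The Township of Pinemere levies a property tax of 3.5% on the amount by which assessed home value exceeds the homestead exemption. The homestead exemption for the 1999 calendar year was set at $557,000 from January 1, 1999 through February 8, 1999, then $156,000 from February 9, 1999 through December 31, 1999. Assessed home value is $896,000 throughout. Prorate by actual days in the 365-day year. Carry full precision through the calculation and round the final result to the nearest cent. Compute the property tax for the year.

$24,400.37

January 1 – February 8, 1999: 39 days, exemption $557,000 → ($896,000 − $557,000) × 3.5% × 39/365 = $1,267.7671
February 9 – December 31, 1999: 326 days, exemption $156,000 → ($896,000 − $156,000) × 3.5% × 326/365 = $23,132.6027
Total = $24,400.3699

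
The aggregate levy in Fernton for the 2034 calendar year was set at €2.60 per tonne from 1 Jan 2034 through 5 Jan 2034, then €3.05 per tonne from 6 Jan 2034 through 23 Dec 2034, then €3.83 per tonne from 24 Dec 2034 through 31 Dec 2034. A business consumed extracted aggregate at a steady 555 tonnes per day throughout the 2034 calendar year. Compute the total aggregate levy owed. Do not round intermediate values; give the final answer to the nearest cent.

1 Jan – 5 Jan 2034: 5 days × 555 tonnes/day = 2,775 tonnes at €2.60/tonne → €7,215.00
6 Jan – 23 Dec 2034: 352 days × 555 tonnes/day = 195,360 tonnes at €3.05/tonne → €595,848.00
24 Dec – 31 Dec 2034: 8 days × 555 tonnes/day = 4,440 tonnes at €3.83/tonne → €17,005.20

€620,068.20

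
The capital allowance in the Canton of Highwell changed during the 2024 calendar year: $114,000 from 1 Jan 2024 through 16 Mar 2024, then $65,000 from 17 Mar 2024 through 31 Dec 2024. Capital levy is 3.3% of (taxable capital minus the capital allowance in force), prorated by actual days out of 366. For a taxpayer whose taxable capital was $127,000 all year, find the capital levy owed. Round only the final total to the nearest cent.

$1,710.23

1 Jan – 16 Mar 2024: 76 days, exemption $114,000 → ($127,000 − $114,000) × 3.3% × 76/366 = $89.0820
17 Mar – 31 Dec 2024: 290 days, exemption $65,000 → ($127,000 − $65,000) × 3.3% × 290/366 = $1,621.1475
Total = $1,710.2295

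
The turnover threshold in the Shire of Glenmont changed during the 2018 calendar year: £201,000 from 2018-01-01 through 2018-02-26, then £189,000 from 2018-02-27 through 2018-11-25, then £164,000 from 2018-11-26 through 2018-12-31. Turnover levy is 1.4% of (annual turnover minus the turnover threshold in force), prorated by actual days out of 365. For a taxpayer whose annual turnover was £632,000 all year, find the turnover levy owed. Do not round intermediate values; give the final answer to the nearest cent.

£6,210.28

2018-01-01 to 2018-02-26: 57 days, exemption £201,000 → (£632,000 − £201,000) × 1.4% × 57/365 = £942.2959
2018-02-27 to 2018-11-25: 272 days, exemption £189,000 → (£632,000 − £189,000) × 1.4% × 272/365 = £4,621.7644
2018-11-26 to 2018-12-31: 36 days, exemption £164,000 → (£632,000 − £164,000) × 1.4% × 36/365 = £646.2247
Total = £6,210.2849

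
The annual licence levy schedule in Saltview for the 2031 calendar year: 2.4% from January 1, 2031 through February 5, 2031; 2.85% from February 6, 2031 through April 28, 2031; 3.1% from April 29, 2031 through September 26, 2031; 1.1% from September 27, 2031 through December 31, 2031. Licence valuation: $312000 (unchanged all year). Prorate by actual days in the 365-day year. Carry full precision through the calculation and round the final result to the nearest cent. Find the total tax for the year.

$7640.15

January 1 – February 5, 2031: 36 days at 2.4% → $312000 × 2.4% × 36/365 = $738.5425
February 6 – April 28, 2031: 82 days at 2.85% → $312000 × 2.85% × 82/365 = $1997.6548
April 29 – September 26, 2031: 151 days at 3.1% → $312000 × 3.1% × 151/365 = $4001.2932
September 27 – December 31, 2031: 96 days at 1.1% → $312000 × 1.1% × 96/365 = $902.6630
Total = $7640.1534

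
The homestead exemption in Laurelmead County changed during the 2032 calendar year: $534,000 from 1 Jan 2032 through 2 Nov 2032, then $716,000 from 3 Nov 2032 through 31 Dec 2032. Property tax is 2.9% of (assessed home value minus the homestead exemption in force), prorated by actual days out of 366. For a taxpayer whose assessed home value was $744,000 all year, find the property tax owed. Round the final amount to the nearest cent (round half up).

$5,239.17

1 Jan – 2 Nov 2032: 307 days, exemption $534,000 → ($744,000 − $534,000) × 2.9% × 307/366 = $5,108.2787
3 Nov – 31 Dec 2032: 59 days, exemption $716,000 → ($744,000 − $716,000) × 2.9% × 59/366 = $130.8962
Total = $5,239.1749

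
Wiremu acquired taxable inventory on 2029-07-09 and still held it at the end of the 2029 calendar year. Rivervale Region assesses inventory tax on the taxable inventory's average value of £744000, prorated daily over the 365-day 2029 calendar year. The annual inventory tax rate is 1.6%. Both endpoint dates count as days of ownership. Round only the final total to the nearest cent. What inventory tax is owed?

£5740.01

Days held (2029-07-09 to 2029-12-31): 176 out of 365
Tax = £744000 × 1.6% × 176/365 = £5740.0110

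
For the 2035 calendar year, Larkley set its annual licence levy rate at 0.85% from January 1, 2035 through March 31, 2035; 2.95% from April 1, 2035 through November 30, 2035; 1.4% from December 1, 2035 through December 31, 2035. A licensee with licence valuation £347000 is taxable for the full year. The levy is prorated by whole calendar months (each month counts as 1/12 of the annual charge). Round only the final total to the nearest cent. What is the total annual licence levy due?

£7966.54

January 1 – March 31, 2035: 3 months at 0.85% → £347000 × 0.85% × 3/12 = £737.3750
April 1 – November 30, 2035: 8 months at 2.95% → £347000 × 2.95% × 8/12 = £6824.3333
December 1 – December 31, 2035: 1 month at 1.4% → £347000 × 1.4% × 1/12 = £404.8333
Total = £7966.5417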